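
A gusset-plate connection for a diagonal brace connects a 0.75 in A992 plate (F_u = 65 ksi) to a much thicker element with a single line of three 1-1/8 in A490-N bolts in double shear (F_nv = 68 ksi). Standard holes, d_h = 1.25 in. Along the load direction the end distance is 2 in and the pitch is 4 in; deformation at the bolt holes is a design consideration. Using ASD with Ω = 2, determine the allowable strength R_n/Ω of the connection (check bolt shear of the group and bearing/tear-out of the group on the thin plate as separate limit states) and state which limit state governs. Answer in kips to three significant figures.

172 kips (bearing governs)

Bolt shear: A_b = π·1.125²/4 = 0.994 in²; R_n = 68 × 0.994 × 3 × 2 = 405.6 kips → 405.6 / 2 = 203 kips.
Bearing (1.2 l_c t F_u ≤ 2.4 d t F_u): upper limit = 2.4·1.125·0.75·65 = 131.6 kips.
  Edge l_c = 2 − 1.25/2 = 1.375 → r_n = 80.44 kips; interior l_c = 4 − 1.25 = 2.75 → r_n = 131.6 kips.
  R_n,bearing = 1·80.44 + 2·131.6 = 343.7 kips → 343.7 / 2 = 172 kips.
Bearing governs: 172 kips.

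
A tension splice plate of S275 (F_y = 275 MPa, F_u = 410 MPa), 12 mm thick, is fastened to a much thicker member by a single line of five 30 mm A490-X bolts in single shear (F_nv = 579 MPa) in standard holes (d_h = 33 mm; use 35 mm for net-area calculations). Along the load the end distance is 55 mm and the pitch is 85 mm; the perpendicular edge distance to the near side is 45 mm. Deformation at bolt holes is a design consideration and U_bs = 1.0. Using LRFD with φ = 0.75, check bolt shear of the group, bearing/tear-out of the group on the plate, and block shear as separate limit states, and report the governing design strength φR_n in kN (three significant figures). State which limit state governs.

627 kN (block shear governs)

Bolt shear: A_b = π·30²/4 = 706.9 mm²; R_n = 579 × 706.9 × 5 × 1 / 1000 = 2046 kN → 0.75 × 2046 = 1530 kN.
Bearing: edge l_c = 38.5, r_n = 227.3 kN; interior l_c = 52, r_n = 307 kN; R_n = 227.3 + 4·307 = 1455 kN → 1090 kN.
Block shear: A_gv = 4740, A_nv = 2850, A_nt = 330 mm²; R_n = min(0.6F_uA_nv, 0.6F_yA_gv) + U_bs·F_u·A_nt = 836.4 kN → 627 kN.
Block shear governs: 627 kN.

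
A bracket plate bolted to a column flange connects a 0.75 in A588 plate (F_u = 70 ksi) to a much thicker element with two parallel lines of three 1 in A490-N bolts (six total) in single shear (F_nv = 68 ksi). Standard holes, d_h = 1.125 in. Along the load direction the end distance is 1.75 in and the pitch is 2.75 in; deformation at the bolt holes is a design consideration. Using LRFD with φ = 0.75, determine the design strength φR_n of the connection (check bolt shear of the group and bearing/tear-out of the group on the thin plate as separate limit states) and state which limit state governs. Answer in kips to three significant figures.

240 kips (bolt shear governs)

Bolt shear: A_b = π·1²/4 = 0.7854 in²; R_n = 68 × 0.7854 × 6 × 1 = 320.4 kips → 0.75 × 320.4 = 240 kips.
Bearing (1.2 l_c t F_u ≤ 2.4 d t F_u): upper limit = 2.4·1·0.75·70 = 126 kips.
  Edge l_c = 1.75 − 1.125/2 = 1.188 → r_n = 74.81 kips; interior l_c = 2.75 − 1.125 = 1.625 → r_n = 102.4 kips.
  R_n,bearing = 2·74.81 + 4·102.4 = 559.1 kips → 0.75 × 559.1 = 419 kips.
Bolt shear governs: 240 kips.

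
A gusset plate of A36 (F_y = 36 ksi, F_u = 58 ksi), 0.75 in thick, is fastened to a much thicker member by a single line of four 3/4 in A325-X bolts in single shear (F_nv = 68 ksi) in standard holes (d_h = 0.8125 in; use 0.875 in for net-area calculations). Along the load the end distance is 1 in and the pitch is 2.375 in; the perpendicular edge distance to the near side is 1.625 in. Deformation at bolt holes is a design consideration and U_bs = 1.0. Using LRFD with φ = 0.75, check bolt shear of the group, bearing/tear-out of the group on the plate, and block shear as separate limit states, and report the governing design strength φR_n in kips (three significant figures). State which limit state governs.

Bolt shear: A_b = π·0.75²/4 = 0.4418 in²; R_n = 68 × 0.4418 × 4 × 1 = 120.2 kips → 0.75 × 120.2 = 90.1 kips.
Bearing: edge l_c = 0.5938, r_n = 30.99 kips; interior l_c = 1.562, r_n = 78.3 kips; R_n = 30.99 + 3·78.3 = 265.9 kips → 199 kips.
Block shear: A_gv = 6.094, A_nv = 3.797, A_nt = 0.8906 in²; R_n = min(0.6F_uA_nv, 0.6F_yA_gv) + U_bs·F_u·A_nt = 183.3 kips → 137 kips.
Bolt shear governs: 90.1 kips.

90.1 kips (bolt shear governs)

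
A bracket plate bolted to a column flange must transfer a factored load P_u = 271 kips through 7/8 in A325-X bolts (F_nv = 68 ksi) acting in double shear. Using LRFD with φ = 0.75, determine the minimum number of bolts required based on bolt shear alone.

5 bolts

A_b = π·0.875²/4 = 0.6013 in².
Per-bolt design strength φR_n = 0.75 × 68 × 0.6013 × 2 = 61.33 kips.
n ≥ 271 / 61.33 = 4.418 → use 5 bolts.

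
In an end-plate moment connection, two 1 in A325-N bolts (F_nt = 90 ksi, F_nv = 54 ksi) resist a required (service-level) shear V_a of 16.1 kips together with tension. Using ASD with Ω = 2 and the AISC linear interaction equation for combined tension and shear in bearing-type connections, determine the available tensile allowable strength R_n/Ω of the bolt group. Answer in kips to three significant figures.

65.1 kips

A_b = π·1²/4 = 0.7854 in²; f_rv = 16.1 / (2 × 0.7854) = 10.25 ksi.
F'_nt = 1.3 F_nt − (Ω F_nt / F_nv) f_rv = 1.3·90 − (2·90/54)·10.25 = 82.83 ksi, capped at F_nt → F'_nt = 82.83 ksi.
R_n = F'_nt · A_b · n = 82.83 × 0.7854 × 2 = 130.1 kips.
Allowable strength R_n/Ω = 130.1 / 2 = 65.1 kips.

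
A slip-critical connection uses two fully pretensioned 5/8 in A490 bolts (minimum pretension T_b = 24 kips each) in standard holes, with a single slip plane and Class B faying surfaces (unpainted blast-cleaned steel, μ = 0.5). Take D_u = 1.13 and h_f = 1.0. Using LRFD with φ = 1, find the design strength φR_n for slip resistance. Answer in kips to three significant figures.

R_n = μ · D_u · h_f · T_b · n_s · n_b = 0.5 × 1.13 × 1.0 × 24 × 1 × 2 = 27.12 kips.
Design strength φR_n = 1 × 27.12 = 27.1 kips.

27.1 kips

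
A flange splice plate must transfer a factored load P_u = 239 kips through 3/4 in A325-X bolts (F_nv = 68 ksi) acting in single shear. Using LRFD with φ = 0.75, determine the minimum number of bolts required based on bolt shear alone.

A_b = π·0.75²/4 = 0.4418 in².
Per-bolt design strength φR_n = 0.75 × 68 × 0.4418 × 1 = 22.53 kips.
n ≥ 239 / 22.53 = 10.61 → use 11 bolts.

11 bolts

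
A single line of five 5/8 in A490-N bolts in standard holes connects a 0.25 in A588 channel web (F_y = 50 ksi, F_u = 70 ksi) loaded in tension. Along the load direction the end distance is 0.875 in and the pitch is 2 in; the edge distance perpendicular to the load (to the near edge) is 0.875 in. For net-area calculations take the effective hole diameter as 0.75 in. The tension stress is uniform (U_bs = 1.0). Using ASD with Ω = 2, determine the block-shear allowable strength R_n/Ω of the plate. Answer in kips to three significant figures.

33.2 kips

Shear plane L_v = 0.875 + 4·2 = 8.875 in; A_gv = 8.875 × 0.25 = 2.219 in².
A_nv = (8.875 − 4.5·0.75) × 0.25 = 1.375 in².
A_nt = (0.875 − 0.5·0.75) × 0.25 = 0.125 in².
0.6 F_u A_nv = 57.75 kips; 0.6 F_y A_gv = 66.56 kips → shear rupture governs the shear term.
R_n = 57.75 + 1.0 × 70 × 0.125 = 66.5 kips.
Allowable strength R_n/Ω = 66.5 / 2 = 33.2 kips.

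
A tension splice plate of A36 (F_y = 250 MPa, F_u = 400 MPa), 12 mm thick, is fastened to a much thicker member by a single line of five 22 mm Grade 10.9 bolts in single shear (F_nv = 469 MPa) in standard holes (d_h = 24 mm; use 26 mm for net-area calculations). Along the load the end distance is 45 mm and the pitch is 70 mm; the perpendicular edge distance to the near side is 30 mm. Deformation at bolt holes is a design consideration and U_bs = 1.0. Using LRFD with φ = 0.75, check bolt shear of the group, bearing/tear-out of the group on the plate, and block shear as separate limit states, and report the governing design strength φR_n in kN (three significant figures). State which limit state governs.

500 kN (block shear governs)

Bolt shear: A_b = π·22²/4 = 380.1 mm²; R_n = 469 × 380.1 × 5 × 1 / 1000 = 891.4 kN → 0.75 × 891.4 = 669 kN.
Bearing: edge l_c = 33, r_n = 190.1 kN; interior l_c = 46, r_n = 253.4 kN; R_n = 190.1 + 4·253.4 = 1204 kN → 903 kN.
Block shear: A_gv = 3900, A_nv = 2496, A_nt = 204 mm²; R_n = min(0.6F_uA_nv, 0.6F_yA_gv) + U_bs·F_u·A_nt = 666.6 kN → 500 kN.
Block shear governs: 500 kN.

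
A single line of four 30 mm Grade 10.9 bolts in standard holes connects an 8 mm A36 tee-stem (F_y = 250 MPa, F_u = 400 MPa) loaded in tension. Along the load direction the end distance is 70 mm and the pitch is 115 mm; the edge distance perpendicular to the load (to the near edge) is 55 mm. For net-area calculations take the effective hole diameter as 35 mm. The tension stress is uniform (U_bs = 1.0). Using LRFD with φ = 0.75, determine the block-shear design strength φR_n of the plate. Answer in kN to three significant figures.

464 kN

Shear plane L_v = 70 + 3·115 = 415 mm; A_gv = 415 × 8 = 3320 mm².
A_nv = (415 − 3.5·35) × 8 = 2340 mm².
A_nt = (55 − 0.5·35) × 8 = 300 mm².
0.6 F_u A_nv = 561.6 kN; 0.6 F_y A_gv = 498 kN → shear yielding governs the shear term.
R_n = 498 + 1.0 × 400 × 300 / 1000 = 618 kN.
Design strength φR_n = 0.75 × 618 = 464 kN.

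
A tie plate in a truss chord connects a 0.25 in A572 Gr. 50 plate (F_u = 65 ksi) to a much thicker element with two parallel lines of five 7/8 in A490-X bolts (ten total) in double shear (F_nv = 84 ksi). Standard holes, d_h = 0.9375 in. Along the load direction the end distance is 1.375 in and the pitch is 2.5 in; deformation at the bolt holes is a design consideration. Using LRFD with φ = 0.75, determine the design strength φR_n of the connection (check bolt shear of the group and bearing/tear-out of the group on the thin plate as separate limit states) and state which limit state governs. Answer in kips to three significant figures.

209 kips (bearing governs)

Bolt shear: A_b = π·0.875²/4 = 0.6013 in²; R_n = 84 × 0.6013 × 10 × 2 = 1010 kips → 0.75 × 1010 = 758 kips.
Bearing (1.2 l_c t F_u ≤ 2.4 d t F_u): upper limit = 2.4·0.875·0.25·65 = 34.12 kips.
  Edge l_c = 1.375 − 0.9375/2 = 0.9062 → r_n = 17.67 kips; interior l_c = 2.5 − 0.9375 = 1.562 → r_n = 30.47 kips.
  R_n,bearing = 2·17.67 + 8·30.47 = 279.1 kips → 0.75 × 279.1 = 209 kips.
Bearing governs: 209 kips.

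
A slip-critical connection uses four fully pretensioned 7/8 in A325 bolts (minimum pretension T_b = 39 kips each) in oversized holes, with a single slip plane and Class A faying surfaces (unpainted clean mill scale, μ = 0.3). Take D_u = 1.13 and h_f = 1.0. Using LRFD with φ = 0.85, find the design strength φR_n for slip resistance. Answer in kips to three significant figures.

45 kips

R_n = μ · D_u · h_f · T_b · n_s · n_b = 0.3 × 1.13 × 1.0 × 39 × 1 × 4 = 52.88 kips.
Design strength φR_n = 0.85 × 52.88 = 45 kips.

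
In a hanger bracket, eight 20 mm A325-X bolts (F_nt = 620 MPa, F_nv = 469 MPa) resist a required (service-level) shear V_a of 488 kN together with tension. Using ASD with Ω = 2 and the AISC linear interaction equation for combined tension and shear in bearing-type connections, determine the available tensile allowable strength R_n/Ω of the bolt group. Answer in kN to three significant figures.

A_b = π·20²/4 = 314.2 mm²; f_rv = 488 × 1000 / (8 × 314.2) = 194.2 MPa.
F'_nt = 1.3 F_nt − (Ω F_nt / F_nv) f_rv = 1.3·620 − (2·620/469)·194.2 = 292.6 MPa, capped at F_nt → F'_nt = 292.6 MPa.
R_n = F'_nt · A_b · n = 292.6 × 314.2 × 8 / 1000 = 735.5 kN.
Allowable strength R_n/Ω = 735.5 / 2 = 368 kN.

368 kN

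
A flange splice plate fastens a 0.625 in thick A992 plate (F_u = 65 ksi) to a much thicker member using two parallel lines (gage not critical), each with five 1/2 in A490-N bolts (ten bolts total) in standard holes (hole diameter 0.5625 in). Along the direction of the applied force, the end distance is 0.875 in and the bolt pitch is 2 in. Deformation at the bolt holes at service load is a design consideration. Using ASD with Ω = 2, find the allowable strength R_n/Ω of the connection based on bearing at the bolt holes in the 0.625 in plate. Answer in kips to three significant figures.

Per bolt r_n = 1.2 l_c t F_u ≤ 2.4 d t F_u; upper limit = 2.4 × 0.5 × 0.625 × 65 = 48.75 kips.
Edge bolt: l_c = 0.875 − 0.5625/2 = 0.5938 in → 1.2 × 0.5938 × 0.625 × 65 = 28.95 → r_n = 28.95 kips.
Interior bolts: l_c = 2 − 0.5625 = 1.438 in → 1.2 × 1.438 × 0.625 × 65 = 70.08 → r_n = 48.75 kips.
R_n = 2 × 28.95 + 8 × 48.75 = 447.9 kips.
Allowable strength R_n/Ω = 447.9 / 2 = 224 kips.

224 kips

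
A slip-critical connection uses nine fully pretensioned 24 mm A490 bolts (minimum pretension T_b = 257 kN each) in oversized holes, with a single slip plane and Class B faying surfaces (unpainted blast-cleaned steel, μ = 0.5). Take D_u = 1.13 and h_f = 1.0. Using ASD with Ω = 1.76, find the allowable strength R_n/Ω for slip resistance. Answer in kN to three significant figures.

743 kN

R_n = μ · D_u · h_f · T_b · n_s · n_b = 0.5 × 1.13 × 1.0 × 257 × 1 × 9 = 1307 kN.
Allowable strength R_n/Ω = 1307 / 1.76 = 743 kN.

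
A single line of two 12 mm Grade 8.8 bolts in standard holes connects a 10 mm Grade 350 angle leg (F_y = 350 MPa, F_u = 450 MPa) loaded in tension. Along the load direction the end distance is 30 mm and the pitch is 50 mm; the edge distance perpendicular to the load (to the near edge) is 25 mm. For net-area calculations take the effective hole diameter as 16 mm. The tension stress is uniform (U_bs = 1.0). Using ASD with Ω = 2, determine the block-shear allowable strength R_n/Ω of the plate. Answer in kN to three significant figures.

114 kN

Shear plane L_v = 30 + 1·50 = 80 mm; A_gv = 80 × 10 = 800 mm².
A_nv = (80 − 1.5·16) × 10 = 560 mm².
A_nt = (25 − 0.5·16) × 10 = 170 mm².
0.6 F_u A_nv = 151.2 kN; 0.6 F_y A_gv = 168 kN → shear rupture governs the shear term.
R_n = 151.2 + 1.0 × 450 × 170 / 1000 = 227.7 kN.
Allowable strength R_n/Ω = 227.7 / 2 = 114 kN.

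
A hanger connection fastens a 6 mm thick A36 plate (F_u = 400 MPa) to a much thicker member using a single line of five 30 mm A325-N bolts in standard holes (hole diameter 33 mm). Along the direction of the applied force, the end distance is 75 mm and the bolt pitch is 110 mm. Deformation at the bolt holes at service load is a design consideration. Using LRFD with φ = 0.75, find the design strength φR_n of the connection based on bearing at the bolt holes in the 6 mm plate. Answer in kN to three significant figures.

645 kN

Per bolt r_n = 1.2 l_c t F_u ≤ 2.4 d t F_u; upper limit = 2.4 × 30 × 6 × 400 / 1000 = 172.8 kN.
Edge bolt: l_c = 75 − 33/2 = 58.5 mm → 1.2 × 58.5 × 6 × 400 / 1000 = 168.5 → r_n = 168.5 kN.
Interior bolts: l_c = 110 − 33 = 77 mm → 1.2 × 77 × 6 × 400 / 1000 = 221.8 → r_n = 172.8 kN.
R_n = 1 × 168.5 + 4 × 172.8 = 859.7 kN.
Design strength φR_n = 0.75 × 859.7 = 645 kN.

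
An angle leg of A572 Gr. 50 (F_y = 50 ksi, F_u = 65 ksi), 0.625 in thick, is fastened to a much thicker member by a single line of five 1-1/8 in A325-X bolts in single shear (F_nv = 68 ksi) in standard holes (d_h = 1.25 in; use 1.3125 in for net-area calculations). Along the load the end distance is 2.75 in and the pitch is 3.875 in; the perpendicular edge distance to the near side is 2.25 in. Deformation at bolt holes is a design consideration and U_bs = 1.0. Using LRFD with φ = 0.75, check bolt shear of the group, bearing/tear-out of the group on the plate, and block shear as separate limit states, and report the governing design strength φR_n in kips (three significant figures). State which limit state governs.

253 kips (bolt shear governs)

Bolt shear: A_b = π·1.125²/4 = 0.994 in²; R_n = 68 × 0.994 × 5 × 1 = 338 kips → 0.75 × 338 = 253 kips.
Bearing: edge l_c = 2.125, r_n = 103.6 kips; interior l_c = 2.625, r_n = 109.7 kips; R_n = 103.6 + 4·109.7 = 542.3 kips → 407 kips.
Block shear: A_gv = 11.41, A_nv = 7.715, A_nt = 0.9961 in²; R_n = min(0.6F_uA_nv, 0.6F_yA_gv) + U_bs·F_u·A_nt = 365.6 kips → 274 kips.
Bolt shear governs: 253 kips.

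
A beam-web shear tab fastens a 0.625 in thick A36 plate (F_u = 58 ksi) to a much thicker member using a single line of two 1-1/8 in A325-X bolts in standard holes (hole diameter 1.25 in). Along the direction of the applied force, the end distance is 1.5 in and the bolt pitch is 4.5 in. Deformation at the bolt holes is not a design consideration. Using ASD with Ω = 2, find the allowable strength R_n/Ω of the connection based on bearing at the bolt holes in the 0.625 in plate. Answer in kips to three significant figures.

Per bolt r_n = 1.5 l_c t F_u ≤ 3.0 d t F_u; upper limit = 3.0 × 1.125 × 0.625 × 58 = 122.3 kips.
Edge bolt: l_c = 1.5 − 1.25/2 = 0.875 in → 1.5 × 0.875 × 0.625 × 58 = 47.58 → r_n = 47.58 kips.
Interior bolts: l_c = 4.5 − 1.25 = 3.25 in → 1.5 × 3.25 × 0.625 × 58 = 176.7 → r_n = 122.3 kips.
R_n = 1 × 47.58 + 1 × 122.3 = 169.9 kips.
Allowable strength R_n/Ω = 169.9 / 2 = 85 kips.

85 kips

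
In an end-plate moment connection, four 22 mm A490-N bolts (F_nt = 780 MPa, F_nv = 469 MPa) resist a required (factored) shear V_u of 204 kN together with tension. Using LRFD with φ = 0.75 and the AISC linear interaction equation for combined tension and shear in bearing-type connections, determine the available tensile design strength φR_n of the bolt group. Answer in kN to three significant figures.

817 kN

A_b = π·22²/4 = 380.1 mm²; f_rv = 204 × 1000 / (4 × 380.1) = 134.2 MPa.
F'_nt = 1.3 F_nt − (F_nt / φF_nv) f_rv = 1.3·780 − (780/(0.75·469))·134.2 = 716.5 MPa, capped at F_nt → F'_nt = 716.5 MPa.
R_n = F'_nt · A_b · n = 716.5 × 380.1 × 4 / 1000 = 1089 kN.
Design strength φR_n = 0.75 × 1089 = 817 kN.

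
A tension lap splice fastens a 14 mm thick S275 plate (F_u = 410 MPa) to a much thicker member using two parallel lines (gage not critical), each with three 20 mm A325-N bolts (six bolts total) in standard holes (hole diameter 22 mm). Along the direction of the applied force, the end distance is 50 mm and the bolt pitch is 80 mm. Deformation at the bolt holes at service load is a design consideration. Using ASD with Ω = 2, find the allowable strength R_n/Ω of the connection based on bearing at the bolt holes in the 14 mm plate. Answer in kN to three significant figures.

Per bolt r_n = 1.2 l_c t F_u ≤ 2.4 d t F_u; upper limit = 2.4 × 20 × 14 × 410 / 1000 = 275.5 kN.
Edge bolt: l_c = 50 − 22/2 = 39 mm → 1.2 × 39 × 14 × 410 / 1000 = 268.6 → r_n = 268.6 kN.
Interior bolts: l_c = 80 − 22 = 58 mm → 1.2 × 58 × 14 × 410 / 1000 = 399.5 → r_n = 275.5 kN.
R_n = 2 × 268.6 + 4 × 275.5 = 1639 kN.
Allowable strength R_n/Ω = 1639 / 2 = 820 kN.

820 kN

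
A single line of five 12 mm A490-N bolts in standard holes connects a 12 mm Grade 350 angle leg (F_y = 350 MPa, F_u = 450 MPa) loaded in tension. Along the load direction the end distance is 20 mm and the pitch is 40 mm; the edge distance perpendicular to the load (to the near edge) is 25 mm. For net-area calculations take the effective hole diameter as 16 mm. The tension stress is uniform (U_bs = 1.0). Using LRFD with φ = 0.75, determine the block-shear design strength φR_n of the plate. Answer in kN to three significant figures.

331 kN

Shear plane L_v = 20 + 4·40 = 180 mm; A_gv = 180 × 12 = 2160 mm².
A_nv = (180 − 4.5·16) × 12 = 1296 mm².
A_nt = (25 − 0.5·16) × 12 = 204 mm².
0.6 F_u A_nv = 349.9 kN; 0.6 F_y A_gv = 453.6 kN → shear rupture governs the shear term.
R_n = 349.9 + 1.0 × 450 × 204 / 1000 = 441.7 kN.
Design strength φR_n = 0.75 × 441.7 = 331 kN.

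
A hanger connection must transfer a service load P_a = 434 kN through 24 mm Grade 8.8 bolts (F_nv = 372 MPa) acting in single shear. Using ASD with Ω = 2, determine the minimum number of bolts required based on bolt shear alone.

6 bolts

A_b = π·24²/4 = 452.4 mm².
Per-bolt allowable strength R_n/Ω = 372 × 452.4 × 1 / 1000 / 2 = 84.14 kN.
n ≥ 434 / 84.14 = 5.158 → use 6 bolts.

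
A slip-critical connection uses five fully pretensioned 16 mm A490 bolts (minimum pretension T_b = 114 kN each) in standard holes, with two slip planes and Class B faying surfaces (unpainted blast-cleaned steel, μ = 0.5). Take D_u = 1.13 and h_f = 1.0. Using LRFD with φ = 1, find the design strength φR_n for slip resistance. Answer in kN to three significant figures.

R_n = μ · D_u · h_f · T_b · n_s · n_b = 0.5 × 1.13 × 1.0 × 114 × 2 × 5 = 644.1 kN.
Design strength φR_n = 1 × 644.1 = 644 kN.

644 kN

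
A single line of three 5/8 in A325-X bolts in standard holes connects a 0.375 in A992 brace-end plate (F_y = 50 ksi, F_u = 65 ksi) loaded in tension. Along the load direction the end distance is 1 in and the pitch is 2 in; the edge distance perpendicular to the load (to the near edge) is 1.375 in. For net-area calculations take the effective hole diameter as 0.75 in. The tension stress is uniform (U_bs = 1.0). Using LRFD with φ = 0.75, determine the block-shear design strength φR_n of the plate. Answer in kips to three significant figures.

52.6 kips

Shear plane L_v = 1 + 2·2 = 5 in; A_gv = 5 × 0.375 = 1.875 in².
A_nv = (5 − 2.5·0.75) × 0.375 = 1.172 in².
A_nt = (1.375 − 0.5·0.75) × 0.375 = 0.375 in².
0.6 F_u A_nv = 45.7 kips; 0.6 F_y A_gv = 56.25 kips → shear rupture governs the shear term.
R_n = 45.7 + 1.0 × 65 × 0.375 = 70.08 kips.
Design strength φR_n = 0.75 × 70.08 = 52.6 kips.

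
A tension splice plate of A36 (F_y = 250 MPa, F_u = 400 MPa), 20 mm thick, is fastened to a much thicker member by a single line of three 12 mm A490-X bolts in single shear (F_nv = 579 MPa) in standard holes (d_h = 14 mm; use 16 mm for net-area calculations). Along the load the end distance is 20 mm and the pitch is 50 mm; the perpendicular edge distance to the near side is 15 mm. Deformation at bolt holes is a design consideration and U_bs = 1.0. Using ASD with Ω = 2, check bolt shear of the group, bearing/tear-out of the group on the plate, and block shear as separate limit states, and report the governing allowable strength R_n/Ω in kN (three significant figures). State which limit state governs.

98.2 kN (bolt shear governs)

Bolt shear: A_b = π·12²/4 = 113.1 mm²; R_n = 579 × 113.1 × 3 × 1 / 1000 = 196.5 kN → 196.5 / 2 = 98.2 kN.
Bearing: edge l_c = 13, r_n = 124.8 kN; interior l_c = 36, r_n = 230.4 kN; R_n = 124.8 + 2·230.4 = 585.6 kN → 293 kN.
Block shear: A_gv = 2400, A_nv = 1600, A_nt = 140 mm²; R_n = min(0.6F_uA_nv, 0.6F_yA_gv) + U_bs·F_u·A_nt = 416 kN → 208 kN.
Bolt shear governs: 98.2 kN.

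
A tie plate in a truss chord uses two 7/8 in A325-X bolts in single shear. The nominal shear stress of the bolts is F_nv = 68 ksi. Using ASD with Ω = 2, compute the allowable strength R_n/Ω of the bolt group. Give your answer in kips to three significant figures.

40.9 kips

A_b = π × 0.875² / 4 = 0.6013 in².
R_n = F_nv · A_b · n · n_s = 68 × 0.6013 × 2 × 1 = 81.78 kips.
Allowable strength R_n/Ω = 81.78 / 2 = 40.9 kips.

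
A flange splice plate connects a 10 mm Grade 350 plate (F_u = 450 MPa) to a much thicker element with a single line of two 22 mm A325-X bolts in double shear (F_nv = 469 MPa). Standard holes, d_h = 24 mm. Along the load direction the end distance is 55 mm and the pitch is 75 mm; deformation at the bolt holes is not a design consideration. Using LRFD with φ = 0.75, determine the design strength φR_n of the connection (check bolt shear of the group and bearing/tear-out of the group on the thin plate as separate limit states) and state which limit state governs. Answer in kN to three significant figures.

Bolt shear: A_b = π·22²/4 = 380.1 mm²; R_n = 469 × 380.1 × 2 × 2 / 1000 = 713.1 kN → 0.75 × 713.1 = 535 kN.
Bearing (1.5 l_c t F_u ≤ 3.0 d t F_u): upper limit = 3.0·22·10·450 / 1000 = 297 kN.
  Edge l_c = 55 − 24/2 = 43 → r_n = 290.2 kN; interior l_c = 75 − 24 = 51 → r_n = 297 kN.
  R_n,bearing = 1·290.2 + 1·297 = 587.2 kN → 0.75 × 587.2 = 440 kN.
Bearing governs: 440 kN.

440 kN (bearing governs)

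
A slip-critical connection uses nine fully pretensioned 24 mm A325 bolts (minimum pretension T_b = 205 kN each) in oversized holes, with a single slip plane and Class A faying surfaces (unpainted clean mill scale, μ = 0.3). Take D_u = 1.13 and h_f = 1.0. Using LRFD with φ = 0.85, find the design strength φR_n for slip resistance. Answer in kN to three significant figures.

R_n = μ · D_u · h_f · T_b · n_s · n_b = 0.3 × 1.13 × 1.0 × 205 × 1 × 9 = 625.5 kN.
Design strength φR_n = 0.85 × 625.5 = 532 kN.

532 kN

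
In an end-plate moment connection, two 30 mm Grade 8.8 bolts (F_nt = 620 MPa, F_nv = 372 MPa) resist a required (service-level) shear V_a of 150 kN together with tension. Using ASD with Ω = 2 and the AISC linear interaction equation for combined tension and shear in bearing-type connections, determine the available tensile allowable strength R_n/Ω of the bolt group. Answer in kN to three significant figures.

A_b = π·30²/4 = 706.9 mm²; f_rv = 150 × 1000 / (2 × 706.9) = 106.1 MPa.
F'_nt = 1.3 F_nt − (Ω F_nt / F_nv) f_rv = 1.3·620 − (2·620/372)·106.1 = 452.3 MPa, capped at F_nt → F'_nt = 452.3 MPa.
R_n = F'_nt · A_b · n = 452.3 × 706.9 × 2 / 1000 = 639.5 kN.
Allowable strength R_n/Ω = 639.5 / 2 = 320 kN.

320 kN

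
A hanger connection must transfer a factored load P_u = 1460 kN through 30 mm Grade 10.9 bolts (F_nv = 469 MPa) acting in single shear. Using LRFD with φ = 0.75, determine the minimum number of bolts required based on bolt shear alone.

A_b = π·30²/4 = 706.9 mm².
Per-bolt design strength φR_n = 0.75 × 469 × 706.9 × 1 / 1000 = 248.6 kN.
n ≥ 1460 / 248.6 = 5.872 → use 6 bolts.

6 bolts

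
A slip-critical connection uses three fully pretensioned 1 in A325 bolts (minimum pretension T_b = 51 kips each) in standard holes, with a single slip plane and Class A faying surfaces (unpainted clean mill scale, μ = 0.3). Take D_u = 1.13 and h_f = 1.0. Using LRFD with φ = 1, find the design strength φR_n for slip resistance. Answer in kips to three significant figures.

R_n = μ · D_u · h_f · T_b · n_s · n_b = 0.3 × 1.13 × 1.0 × 51 × 1 × 3 = 51.87 kips.
Design strength φR_n = 1 × 51.87 = 51.9 kips.

51.9 kips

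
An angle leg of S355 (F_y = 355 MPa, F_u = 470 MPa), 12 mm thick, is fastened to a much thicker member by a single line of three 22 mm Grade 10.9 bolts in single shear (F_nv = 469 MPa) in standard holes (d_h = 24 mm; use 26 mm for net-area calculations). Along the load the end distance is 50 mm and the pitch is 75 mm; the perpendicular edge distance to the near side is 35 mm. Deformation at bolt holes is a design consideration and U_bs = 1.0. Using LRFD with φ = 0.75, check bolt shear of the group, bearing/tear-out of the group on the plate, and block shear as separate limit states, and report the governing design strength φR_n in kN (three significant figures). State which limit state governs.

401 kN (bolt shear governs)

Bolt shear: A_b = π·22²/4 = 380.1 mm²; R_n = 469 × 380.1 × 3 × 1 / 1000 = 534.8 kN → 0.75 × 534.8 = 401 kN.
Bearing: edge l_c = 38, r_n = 257.2 kN; interior l_c = 51, r_n = 297.8 kN; R_n = 257.2 + 2·297.8 = 852.8 kN → 640 kN.
Block shear: A_gv = 2400, A_nv = 1620, A_nt = 264 mm²; R_n = min(0.6F_uA_nv, 0.6F_yA_gv) + U_bs·F_u·A_nt = 580.9 kN → 436 kN.
Bolt shear governs: 401 kN.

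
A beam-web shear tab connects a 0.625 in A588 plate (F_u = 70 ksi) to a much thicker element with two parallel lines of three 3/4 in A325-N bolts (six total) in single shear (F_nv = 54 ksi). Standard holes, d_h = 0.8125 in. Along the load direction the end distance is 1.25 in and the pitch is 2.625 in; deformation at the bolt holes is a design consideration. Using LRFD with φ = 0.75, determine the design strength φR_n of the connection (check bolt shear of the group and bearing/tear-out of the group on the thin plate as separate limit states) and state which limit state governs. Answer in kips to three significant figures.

107 kips (bolt shear governs)

Bolt shear: A_b = π·0.75²/4 = 0.4418 in²; R_n = 54 × 0.4418 × 6 × 1 = 143.1 kips → 0.75 × 143.1 = 107 kips.
Bearing (1.2 l_c t F_u ≤ 2.4 d t F_u): upper limit = 2.4·0.75·0.625·70 = 78.75 kips.
  Edge l_c = 1.25 − 0.8125/2 = 0.8438 → r_n = 44.3 kips; interior l_c = 2.625 − 0.8125 = 1.812 → r_n = 78.75 kips.
  R_n,bearing = 2·44.3 + 4·78.75 = 403.6 kips → 0.75 × 403.6 = 303 kips.
Bolt shear governs: 107 kips.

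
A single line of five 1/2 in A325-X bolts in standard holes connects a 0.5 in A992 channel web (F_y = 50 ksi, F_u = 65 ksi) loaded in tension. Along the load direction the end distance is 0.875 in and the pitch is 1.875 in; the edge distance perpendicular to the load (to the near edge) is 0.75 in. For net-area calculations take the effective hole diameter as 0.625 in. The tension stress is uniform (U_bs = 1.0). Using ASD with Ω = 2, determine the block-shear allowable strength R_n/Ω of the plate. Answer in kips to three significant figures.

Shear plane L_v = 0.875 + 4·1.875 = 8.375 in; A_gv = 8.375 × 0.5 = 4.188 in².
A_nv = (8.375 − 4.5·0.625) × 0.5 = 2.781 in².
A_nt = (0.75 − 0.5·0.625) × 0.5 = 0.2188 in².
0.6 F_u A_nv = 108.5 kips; 0.6 F_y A_gv = 125.6 kips → shear rupture governs the shear term.
R_n = 108.5 + 1.0 × 65 × 0.2188 = 122.7 kips.
Allowable strength R_n/Ω = 122.7 / 2 = 61.3 kips.

61.3 kips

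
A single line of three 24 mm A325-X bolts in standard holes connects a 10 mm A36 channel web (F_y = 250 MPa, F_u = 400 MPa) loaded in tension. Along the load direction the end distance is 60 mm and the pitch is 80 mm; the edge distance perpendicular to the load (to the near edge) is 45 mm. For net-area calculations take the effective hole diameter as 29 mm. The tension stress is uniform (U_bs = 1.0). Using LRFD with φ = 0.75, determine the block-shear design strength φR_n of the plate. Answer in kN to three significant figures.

Shear plane L_v = 60 + 2·80 = 220 mm; A_gv = 220 × 10 = 2200 mm².
A_nv = (220 − 2.5·29) × 10 = 1475 mm².
A_nt = (45 − 0.5·29) × 10 = 305 mm².
0.6 F_u A_nv = 354 kN; 0.6 F_y A_gv = 330 kN → shear yielding governs the shear term.
R_n = 330 + 1.0 × 400 × 305 / 1000 = 452 kN.
Design strength φR_n = 0.75 × 452 = 339 kN.

339 kN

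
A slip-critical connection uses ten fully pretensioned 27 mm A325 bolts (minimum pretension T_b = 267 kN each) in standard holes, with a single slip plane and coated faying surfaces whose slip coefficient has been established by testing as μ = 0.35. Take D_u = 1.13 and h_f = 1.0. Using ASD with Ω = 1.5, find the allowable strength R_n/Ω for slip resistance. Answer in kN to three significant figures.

704 kN

R_n = μ · D_u · h_f · T_b · n_s · n_b = 0.35 × 1.13 × 1.0 × 267 × 1 × 10 = 1056 kN.
Allowable strength R_n/Ω = 1056 / 1.5 = 704 kN.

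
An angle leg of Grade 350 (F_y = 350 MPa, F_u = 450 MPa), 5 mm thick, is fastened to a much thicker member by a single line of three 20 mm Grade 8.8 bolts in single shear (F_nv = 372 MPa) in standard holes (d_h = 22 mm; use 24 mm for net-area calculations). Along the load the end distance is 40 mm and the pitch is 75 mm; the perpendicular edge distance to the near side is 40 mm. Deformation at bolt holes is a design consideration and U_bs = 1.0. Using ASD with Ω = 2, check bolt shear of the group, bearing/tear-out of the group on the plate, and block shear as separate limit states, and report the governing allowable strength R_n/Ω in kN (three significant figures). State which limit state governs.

Bolt shear: A_b = π·20²/4 = 314.2 mm²; R_n = 372 × 314.2 × 3 × 1 / 1000 = 350.6 kN → 350.6 / 2 = 175 kN.
Bearing: edge l_c = 29, r_n = 78.3 kN; interior l_c = 53, r_n = 108 kN; R_n = 78.3 + 2·108 = 294.3 kN → 147 kN.
Block shear: A_gv = 950, A_nv = 650, A_nt = 140 mm²; R_n = min(0.6F_uA_nv, 0.6F_yA_gv) + U_bs·F_u·A_nt = 238.5 kN → 119 kN.
Block shear governs: 119 kN.

119 kN (block shear governs)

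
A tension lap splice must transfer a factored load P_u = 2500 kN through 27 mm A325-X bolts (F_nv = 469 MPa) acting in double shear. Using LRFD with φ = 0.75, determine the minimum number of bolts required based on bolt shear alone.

A_b = π·27²/4 = 572.6 mm².
Per-bolt design strength φR_n = 0.75 × 469 × 572.6 × 2 / 1000 = 402.8 kN.
n ≥ 2500 / 402.8 = 6.207 → use 7 bolts.

7 bolts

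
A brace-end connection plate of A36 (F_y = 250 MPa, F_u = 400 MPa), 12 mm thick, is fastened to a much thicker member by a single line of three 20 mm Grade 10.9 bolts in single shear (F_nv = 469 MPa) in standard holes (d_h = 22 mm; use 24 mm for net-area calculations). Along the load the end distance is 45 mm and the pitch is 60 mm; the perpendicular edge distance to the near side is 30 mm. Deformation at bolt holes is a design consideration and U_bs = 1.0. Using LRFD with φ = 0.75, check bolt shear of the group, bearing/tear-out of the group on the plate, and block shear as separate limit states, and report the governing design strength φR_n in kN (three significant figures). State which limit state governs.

Bolt shear: A_b = π·20²/4 = 314.2 mm²; R_n = 469 × 314.2 × 3 × 1 / 1000 = 442 kN → 0.75 × 442 = 332 kN.
Bearing: edge l_c = 34, r_n = 195.8 kN; interior l_c = 38, r_n = 218.9 kN; R_n = 195.8 + 2·218.9 = 633.6 kN → 475 kN.
Block shear: A_gv = 1980, A_nv = 1260, A_nt = 216 mm²; R_n = min(0.6F_uA_nv, 0.6F_yA_gv) + U_bs·F_u·A_nt = 383.4 kN → 288 kN.
Block shear governs: 288 kN.

288 kN (block shear governs)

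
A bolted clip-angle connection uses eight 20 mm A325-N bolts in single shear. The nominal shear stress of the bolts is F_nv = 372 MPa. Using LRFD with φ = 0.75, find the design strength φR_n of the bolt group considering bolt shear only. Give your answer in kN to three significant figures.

701 kN

A_b = π × 20² / 4 = 314.2 mm².
R_n = F_nv · A_b · n · n_s = 372 × 314.2 × 8 × 1 / 1000 = 934.9 kN.
Design strength φR_n = 0.75 × 934.9 = 701 kN.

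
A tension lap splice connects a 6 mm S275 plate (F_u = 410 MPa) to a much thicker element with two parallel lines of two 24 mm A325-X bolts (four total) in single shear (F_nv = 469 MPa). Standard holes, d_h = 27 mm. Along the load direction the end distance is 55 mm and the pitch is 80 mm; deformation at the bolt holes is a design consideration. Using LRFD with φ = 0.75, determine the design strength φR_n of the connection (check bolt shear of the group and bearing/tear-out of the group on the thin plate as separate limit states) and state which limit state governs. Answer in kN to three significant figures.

Bolt shear: A_b = π·24²/4 = 452.4 mm²; R_n = 469 × 452.4 × 4 × 1 / 1000 = 848.7 kN → 0.75 × 848.7 = 637 kN.
Bearing (1.2 l_c t F_u ≤ 2.4 d t F_u): upper limit = 2.4·24·6·410 / 1000 = 141.7 kN.
  Edge l_c = 55 − 27/2 = 41.5 → r_n = 122.5 kN; interior l_c = 80 − 27 = 53 → r_n = 141.7 kN.
  R_n,bearing = 2·122.5 + 2·141.7 = 528.4 kN → 0.75 × 528.4 = 396 kN.
Bearing governs: 396 kN.

396 kN (bearing governs)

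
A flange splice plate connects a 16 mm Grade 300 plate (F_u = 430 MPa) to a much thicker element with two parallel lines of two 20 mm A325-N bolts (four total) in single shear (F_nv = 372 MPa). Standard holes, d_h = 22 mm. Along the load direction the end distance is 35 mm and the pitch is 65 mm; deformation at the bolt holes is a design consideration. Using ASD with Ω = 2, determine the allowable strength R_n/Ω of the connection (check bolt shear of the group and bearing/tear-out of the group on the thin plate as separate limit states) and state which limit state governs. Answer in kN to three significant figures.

Bolt shear: A_b = π·20²/4 = 314.2 mm²; R_n = 372 × 314.2 × 4 × 1 / 1000 = 467.5 kN → 467.5 / 2 = 234 kN.
Bearing (1.2 l_c t F_u ≤ 2.4 d t F_u): upper limit = 2.4·20·16·430 / 1000 = 330.2 kN.
  Edge l_c = 35 − 22/2 = 24 → r_n = 198.1 kN; interior l_c = 65 − 22 = 43 → r_n = 330.2 kN.
  R_n,bearing = 2·198.1 + 2·330.2 = 1057 kN → 1057 / 2 = 528 kN.
Bolt shear governs: 234 kN.

234 kN (bolt shear governs)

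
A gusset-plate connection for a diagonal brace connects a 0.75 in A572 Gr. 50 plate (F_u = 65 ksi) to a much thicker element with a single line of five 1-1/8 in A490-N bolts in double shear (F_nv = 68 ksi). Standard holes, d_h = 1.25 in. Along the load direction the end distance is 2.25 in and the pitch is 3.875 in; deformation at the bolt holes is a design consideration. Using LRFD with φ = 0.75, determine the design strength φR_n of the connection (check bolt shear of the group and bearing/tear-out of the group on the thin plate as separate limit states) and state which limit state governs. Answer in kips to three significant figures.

Bolt shear: A_b = π·1.125²/4 = 0.994 in²; R_n = 68 × 0.994 × 5 × 2 = 675.9 kips → 0.75 × 675.9 = 507 kips.
Bearing (1.2 l_c t F_u ≤ 2.4 d t F_u): upper limit = 2.4·1.125·0.75·65 = 131.6 kips.
  Edge l_c = 2.25 − 1.25/2 = 1.625 → r_n = 95.06 kips; interior l_c = 3.875 − 1.25 = 2.625 → r_n = 131.6 kips.
  R_n,bearing = 1·95.06 + 4·131.6 = 621.6 kips → 0.75 × 621.6 = 466 kips.
Bearing governs: 466 kips.

466 kips (bearing governs)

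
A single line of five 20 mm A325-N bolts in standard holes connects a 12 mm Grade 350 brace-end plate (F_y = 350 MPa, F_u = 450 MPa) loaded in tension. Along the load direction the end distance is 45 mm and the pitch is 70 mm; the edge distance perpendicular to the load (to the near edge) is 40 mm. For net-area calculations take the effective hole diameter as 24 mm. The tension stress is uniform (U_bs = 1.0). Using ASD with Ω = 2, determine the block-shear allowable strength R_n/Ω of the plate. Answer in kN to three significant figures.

Shear plane L_v = 45 + 4·70 = 325 mm; A_gv = 325 × 12 = 3900 mm².
A_nv = (325 − 4.5·24) × 12 = 2604 mm².
A_nt = (40 − 0.5·24) × 12 = 336 mm².
0.6 F_u A_nv = 703.1 kN; 0.6 F_y A_gv = 819 kN → shear rupture governs the shear term.
R_n = 703.1 + 1.0 × 450 × 336 / 1000 = 854.3 kN.
Allowable strength R_n/Ω = 854.3 / 2 = 427 kN.

427 kN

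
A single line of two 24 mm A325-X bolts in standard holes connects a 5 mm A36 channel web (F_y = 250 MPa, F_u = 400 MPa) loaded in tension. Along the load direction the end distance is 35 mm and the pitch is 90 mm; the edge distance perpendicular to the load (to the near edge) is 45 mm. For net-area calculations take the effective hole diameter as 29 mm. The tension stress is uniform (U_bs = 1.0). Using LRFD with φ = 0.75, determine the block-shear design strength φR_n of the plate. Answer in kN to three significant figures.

116 kN

Shear plane L_v = 35 + 1·90 = 125 mm; A_gv = 125 × 5 = 625 mm².
A_nv = (125 − 1.5·29) × 5 = 407.5 mm².
A_nt = (45 − 0.5·29) × 5 = 152.5 mm².
0.6 F_u A_nv = 97.8 kN; 0.6 F_y A_gv = 93.75 kN → shear yielding governs the shear term.
R_n = 93.75 + 1.0 × 400 × 152.5 / 1000 = 154.8 kN.
Design strength φR_n = 0.75 × 154.8 = 116 kN.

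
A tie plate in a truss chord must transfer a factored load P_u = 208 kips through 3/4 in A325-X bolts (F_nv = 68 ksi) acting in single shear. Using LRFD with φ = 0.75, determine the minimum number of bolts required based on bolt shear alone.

A_b = π·0.75²/4 = 0.4418 in².
Per-bolt design strength φR_n = 0.75 × 68 × 0.4418 × 1 = 22.53 kips.
n ≥ 208 / 22.53 = 9.232 → use 10 bolts.

10 bolts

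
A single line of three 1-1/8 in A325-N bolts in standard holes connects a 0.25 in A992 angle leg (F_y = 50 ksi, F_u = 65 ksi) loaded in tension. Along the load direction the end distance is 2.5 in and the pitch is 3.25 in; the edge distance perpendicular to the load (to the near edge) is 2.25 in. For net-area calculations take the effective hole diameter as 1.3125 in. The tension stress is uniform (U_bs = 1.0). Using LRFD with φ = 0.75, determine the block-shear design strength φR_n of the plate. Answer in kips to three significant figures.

Shear plane L_v = 2.5 + 2·3.25 = 9 in; A_gv = 9 × 0.25 = 2.25 in².
A_nv = (9 − 2.5·1.3125) × 0.25 = 1.43 in².
A_nt = (2.25 − 0.5·1.3125) × 0.25 = 0.3984 in².
0.6 F_u A_nv = 55.76 kips; 0.6 F_y A_gv = 67.5 kips → shear rupture governs the shear term.
R_n = 55.76 + 1.0 × 65 × 0.3984 = 81.66 kips.
Design strength φR_n = 0.75 × 81.66 = 61.2 kips.

61.2 kips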